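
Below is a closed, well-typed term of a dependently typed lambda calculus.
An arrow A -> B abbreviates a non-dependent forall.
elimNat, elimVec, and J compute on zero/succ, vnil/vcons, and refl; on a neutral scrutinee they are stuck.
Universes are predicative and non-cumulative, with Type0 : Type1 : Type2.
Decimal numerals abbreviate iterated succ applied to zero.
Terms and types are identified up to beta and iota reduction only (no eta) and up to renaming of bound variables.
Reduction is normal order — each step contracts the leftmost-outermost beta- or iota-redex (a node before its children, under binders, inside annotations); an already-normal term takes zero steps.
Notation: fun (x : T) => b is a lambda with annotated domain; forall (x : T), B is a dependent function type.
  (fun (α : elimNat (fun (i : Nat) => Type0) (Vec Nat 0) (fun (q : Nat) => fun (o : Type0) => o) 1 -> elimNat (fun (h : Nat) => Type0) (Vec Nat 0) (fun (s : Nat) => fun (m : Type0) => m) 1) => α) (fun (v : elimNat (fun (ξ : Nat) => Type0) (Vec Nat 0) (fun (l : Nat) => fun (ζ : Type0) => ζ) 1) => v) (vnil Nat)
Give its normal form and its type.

reduced normal form:
  vnil Nat
inferred type:
  Vec Nat 0
observation: contracting a beta-redex first, the term normalizes in 2 steps.


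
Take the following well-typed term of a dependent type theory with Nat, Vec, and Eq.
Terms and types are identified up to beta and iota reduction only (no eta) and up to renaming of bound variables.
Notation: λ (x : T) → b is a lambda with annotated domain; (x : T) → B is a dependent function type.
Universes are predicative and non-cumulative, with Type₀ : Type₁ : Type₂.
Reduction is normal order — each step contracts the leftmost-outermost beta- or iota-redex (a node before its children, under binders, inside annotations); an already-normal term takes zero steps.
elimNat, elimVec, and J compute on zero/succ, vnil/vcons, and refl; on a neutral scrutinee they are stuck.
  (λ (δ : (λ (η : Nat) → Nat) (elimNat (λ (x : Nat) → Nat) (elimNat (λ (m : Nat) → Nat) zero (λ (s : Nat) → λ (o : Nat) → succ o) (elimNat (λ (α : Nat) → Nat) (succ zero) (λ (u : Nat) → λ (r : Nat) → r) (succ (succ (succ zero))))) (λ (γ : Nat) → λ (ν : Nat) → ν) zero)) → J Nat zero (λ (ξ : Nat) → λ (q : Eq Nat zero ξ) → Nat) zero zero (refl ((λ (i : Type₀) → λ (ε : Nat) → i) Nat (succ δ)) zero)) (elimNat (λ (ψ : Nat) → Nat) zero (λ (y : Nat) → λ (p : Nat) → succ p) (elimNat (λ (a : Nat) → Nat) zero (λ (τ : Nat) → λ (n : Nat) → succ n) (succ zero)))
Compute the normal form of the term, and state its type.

normal form:
  zero
type:
  Nat
observation: normalization takes exactly 2 steps under the normal-order strategy.


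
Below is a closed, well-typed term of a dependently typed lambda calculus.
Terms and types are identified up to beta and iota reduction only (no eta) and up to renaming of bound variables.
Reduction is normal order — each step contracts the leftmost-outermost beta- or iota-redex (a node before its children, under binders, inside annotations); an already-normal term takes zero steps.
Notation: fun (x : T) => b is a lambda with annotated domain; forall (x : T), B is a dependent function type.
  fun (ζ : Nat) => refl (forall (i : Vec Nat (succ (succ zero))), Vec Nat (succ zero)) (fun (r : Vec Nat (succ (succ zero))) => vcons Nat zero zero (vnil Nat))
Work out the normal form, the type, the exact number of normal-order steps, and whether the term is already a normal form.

resulting normal form:
  fun (ζ : Nat) => refl (forall (i : Vec Nat (succ (succ zero))), Vec Nat (succ zero)) (fun (r : Vec Nat (succ (succ zero))) => vcons Nat zero zero (vnil Nat))
inferred type:
  forall (ζ : Nat), Eq (forall (i : Vec Nat (succ (succ zero))), Vec Nat (succ zero)) (fun (r : Vec Nat (succ (succ zero))) => vcons Nat zero zero (vnil Nat)) (fun (t : Vec Nat (succ (succ zero))) => vcons Nat zero zero (vnil Nat))
normal-order step count: 0
already normal: yes


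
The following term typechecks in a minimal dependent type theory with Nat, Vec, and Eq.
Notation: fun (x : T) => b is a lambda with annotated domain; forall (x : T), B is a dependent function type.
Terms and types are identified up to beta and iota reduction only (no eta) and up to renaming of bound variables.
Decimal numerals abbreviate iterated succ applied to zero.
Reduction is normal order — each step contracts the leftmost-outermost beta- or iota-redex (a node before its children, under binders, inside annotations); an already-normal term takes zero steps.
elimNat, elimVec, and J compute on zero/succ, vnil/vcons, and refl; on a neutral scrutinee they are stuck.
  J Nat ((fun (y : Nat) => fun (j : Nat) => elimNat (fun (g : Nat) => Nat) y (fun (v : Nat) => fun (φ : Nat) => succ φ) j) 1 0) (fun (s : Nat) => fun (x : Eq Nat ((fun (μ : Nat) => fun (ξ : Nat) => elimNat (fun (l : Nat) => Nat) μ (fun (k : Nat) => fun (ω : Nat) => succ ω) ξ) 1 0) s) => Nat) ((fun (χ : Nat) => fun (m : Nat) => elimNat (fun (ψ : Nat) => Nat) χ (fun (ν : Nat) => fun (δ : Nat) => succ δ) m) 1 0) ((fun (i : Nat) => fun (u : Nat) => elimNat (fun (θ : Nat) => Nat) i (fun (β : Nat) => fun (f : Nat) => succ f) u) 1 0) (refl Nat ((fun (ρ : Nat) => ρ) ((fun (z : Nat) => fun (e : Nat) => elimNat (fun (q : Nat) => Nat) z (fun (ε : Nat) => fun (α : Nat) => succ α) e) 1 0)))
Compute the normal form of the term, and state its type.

resulting normal form:
  1
inferred type:
  Nat
observation: the term reaches its normal form after 4 normal-order steps.


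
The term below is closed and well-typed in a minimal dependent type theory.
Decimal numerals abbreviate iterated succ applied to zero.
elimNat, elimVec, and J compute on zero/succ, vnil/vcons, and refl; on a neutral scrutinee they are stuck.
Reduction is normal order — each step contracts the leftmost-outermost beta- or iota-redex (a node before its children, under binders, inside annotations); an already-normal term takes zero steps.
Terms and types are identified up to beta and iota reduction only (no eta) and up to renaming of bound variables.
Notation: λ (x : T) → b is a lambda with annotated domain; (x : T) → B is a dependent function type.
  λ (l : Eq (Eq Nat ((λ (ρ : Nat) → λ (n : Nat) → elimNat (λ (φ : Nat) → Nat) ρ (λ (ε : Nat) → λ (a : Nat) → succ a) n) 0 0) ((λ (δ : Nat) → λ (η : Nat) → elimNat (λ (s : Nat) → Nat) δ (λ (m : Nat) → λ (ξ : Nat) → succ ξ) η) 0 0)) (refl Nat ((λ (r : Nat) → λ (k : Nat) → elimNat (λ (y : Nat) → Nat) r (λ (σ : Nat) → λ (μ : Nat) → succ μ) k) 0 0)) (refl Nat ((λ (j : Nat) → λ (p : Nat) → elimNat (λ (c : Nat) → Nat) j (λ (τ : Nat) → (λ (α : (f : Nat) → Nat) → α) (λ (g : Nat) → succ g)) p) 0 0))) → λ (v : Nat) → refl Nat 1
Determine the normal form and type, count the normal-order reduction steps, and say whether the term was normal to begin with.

reduced normal form:
  λ (l : Eq (Eq Nat 0 0) (refl Nat 0) (refl Nat 0)) → λ (ρ : Nat) → refl Nat 1
type:
  (l : Eq (Eq Nat 0 0) (refl Nat 0) (refl Nat 0)) → (ρ : Nat) → Eq Nat 1 1
reduction steps (normal order): 12
already normal: no
first contracted redex: a beta-redex


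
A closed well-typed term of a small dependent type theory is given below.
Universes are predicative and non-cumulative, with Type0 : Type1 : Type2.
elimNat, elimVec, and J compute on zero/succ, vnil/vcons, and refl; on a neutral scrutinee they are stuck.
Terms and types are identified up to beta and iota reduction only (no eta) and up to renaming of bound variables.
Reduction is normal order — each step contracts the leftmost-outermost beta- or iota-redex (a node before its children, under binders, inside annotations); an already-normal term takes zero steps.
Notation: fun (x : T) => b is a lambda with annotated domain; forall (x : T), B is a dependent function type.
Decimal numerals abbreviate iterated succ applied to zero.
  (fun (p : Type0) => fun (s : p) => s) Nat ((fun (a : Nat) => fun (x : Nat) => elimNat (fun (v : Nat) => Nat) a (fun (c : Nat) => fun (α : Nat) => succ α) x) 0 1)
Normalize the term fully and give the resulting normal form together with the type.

reduced normal form:
  1
type:
  Nat
observation: reduction starts at a beta-redex, and 8 normal-order steps reach the normal form.


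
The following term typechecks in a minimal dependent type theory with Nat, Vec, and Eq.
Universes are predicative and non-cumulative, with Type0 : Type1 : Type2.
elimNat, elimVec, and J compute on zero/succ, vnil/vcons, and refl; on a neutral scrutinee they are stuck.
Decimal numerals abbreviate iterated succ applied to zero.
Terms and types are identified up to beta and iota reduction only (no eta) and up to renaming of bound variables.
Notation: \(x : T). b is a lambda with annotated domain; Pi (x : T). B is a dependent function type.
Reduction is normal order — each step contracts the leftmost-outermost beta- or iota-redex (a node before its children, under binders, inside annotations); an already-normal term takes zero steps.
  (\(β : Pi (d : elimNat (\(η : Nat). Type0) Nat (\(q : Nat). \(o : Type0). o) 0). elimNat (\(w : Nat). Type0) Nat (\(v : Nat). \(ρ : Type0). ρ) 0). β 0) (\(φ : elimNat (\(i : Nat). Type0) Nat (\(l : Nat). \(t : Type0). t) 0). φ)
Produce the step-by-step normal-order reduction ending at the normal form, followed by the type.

normal-order reduction:
  (\(β : Pi (d : elimNat (\(η : Nat). Type0) Nat (\(q : Nat). \(o : Type0). o) 0). elimNat (\(w : Nat). Type0) Nat (\(v : Nat). \(ρ : Type0). ρ) 0). β 0) (\(φ : elimNat (\(i : Nat). Type0) Nat (\(l : Nat). \(t : Type0). t) 0). φ)
  ~> (\(β : elimNat (\(d : Nat). Type0) Nat (\(η : Nat). \(q : Type0). q) 0). β) 0
  ~> 0
type:
  Nat


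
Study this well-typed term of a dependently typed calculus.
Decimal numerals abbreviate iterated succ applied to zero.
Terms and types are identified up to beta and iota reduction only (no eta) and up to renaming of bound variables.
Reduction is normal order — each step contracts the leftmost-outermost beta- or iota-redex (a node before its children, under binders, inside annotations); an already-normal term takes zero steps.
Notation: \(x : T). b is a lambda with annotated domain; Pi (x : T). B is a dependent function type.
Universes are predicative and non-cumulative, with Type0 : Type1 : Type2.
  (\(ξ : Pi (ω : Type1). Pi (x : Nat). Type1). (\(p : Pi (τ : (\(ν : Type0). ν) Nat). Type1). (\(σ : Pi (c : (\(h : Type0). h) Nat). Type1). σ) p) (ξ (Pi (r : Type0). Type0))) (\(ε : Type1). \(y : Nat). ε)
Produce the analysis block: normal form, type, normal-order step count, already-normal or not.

reduced normal form:
  \(ξ : Nat). Pi (ω : Type0). Type0
type:
  Pi (ξ : Nat). Type1
normal-order step count: 4
already normal: no
first redex: a beta-redex


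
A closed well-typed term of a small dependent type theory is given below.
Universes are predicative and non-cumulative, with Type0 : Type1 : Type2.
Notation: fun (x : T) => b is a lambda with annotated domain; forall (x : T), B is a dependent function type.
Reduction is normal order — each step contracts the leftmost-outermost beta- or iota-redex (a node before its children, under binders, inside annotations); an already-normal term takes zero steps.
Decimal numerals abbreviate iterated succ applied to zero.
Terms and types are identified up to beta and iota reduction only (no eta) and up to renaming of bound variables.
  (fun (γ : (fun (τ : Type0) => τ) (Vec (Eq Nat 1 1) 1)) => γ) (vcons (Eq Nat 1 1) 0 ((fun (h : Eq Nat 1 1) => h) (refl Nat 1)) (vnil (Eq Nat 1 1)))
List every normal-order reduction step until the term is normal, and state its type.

normal-order reduction sequence:
  (fun (γ : (fun (τ : Type0) => τ) (Vec (Eq Nat 1 1) 1)) => γ) (vcons (Eq Nat 1 1) 0 ((fun (h : Eq Nat 1 1) => h) (refl Nat 1)) (vnil (Eq Nat 1 1)))
  ~> vcons (Eq Nat 1 1) 0 ((fun (γ : Eq Nat 1 1) => γ) (refl Nat 1)) (vnil (Eq Nat 1 1))
  ~> vcons (Eq Nat 1 1) 0 (refl Nat 1) (vnil (Eq Nat 1 1))
the term's type:
  Vec (Eq Nat 1 1) 1


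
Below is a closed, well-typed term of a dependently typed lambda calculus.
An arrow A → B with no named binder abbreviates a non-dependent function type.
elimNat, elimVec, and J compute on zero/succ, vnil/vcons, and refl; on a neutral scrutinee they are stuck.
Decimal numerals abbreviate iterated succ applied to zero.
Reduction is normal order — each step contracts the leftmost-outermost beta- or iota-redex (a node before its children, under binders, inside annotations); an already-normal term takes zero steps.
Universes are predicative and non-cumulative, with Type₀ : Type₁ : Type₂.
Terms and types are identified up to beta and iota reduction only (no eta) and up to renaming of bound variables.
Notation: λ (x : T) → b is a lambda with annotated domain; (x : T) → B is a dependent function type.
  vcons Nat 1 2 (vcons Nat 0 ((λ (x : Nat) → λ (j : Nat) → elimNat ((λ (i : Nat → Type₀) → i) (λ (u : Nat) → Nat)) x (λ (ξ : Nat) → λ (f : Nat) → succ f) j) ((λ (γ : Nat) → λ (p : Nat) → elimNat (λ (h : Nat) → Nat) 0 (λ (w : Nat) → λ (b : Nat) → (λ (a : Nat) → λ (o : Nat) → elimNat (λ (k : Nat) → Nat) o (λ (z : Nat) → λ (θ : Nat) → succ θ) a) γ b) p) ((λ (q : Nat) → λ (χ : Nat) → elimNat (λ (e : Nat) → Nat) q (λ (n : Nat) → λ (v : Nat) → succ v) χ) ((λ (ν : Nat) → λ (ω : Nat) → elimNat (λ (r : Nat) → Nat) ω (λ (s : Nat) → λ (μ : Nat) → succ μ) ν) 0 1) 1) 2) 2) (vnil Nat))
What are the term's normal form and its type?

normal form:
  vcons Nat 1 2 (vcons Nat 0 6 (vnil Nat))
type:
  Vec Nat 2


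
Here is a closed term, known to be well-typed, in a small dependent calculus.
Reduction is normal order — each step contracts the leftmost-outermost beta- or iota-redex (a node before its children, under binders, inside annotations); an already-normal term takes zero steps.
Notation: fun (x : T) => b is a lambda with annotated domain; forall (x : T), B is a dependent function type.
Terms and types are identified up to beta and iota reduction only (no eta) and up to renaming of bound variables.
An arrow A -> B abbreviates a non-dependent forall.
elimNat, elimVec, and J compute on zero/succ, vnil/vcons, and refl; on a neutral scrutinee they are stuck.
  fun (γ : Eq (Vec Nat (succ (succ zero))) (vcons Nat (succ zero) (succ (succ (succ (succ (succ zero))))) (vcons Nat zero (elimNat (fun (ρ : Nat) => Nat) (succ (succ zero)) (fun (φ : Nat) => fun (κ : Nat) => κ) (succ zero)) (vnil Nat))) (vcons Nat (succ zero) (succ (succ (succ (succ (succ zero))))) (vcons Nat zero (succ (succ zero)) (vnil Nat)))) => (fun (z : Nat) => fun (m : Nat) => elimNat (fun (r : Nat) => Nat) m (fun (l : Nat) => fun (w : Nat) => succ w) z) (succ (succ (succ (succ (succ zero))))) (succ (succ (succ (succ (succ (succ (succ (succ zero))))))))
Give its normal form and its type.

resulting normal form:
  fun (γ : Eq (Vec Nat (succ (succ zero))) (vcons Nat (succ zero) (succ (succ (succ (succ (succ zero))))) (vcons Nat zero (succ (succ zero)) (vnil Nat))) (vcons Nat (succ zero) (succ (succ (succ (succ (succ zero))))) (vcons Nat zero (succ (succ zero)) (vnil Nat)))) => succ (succ (succ (succ (succ (succ (succ (succ (succ (succ (succ (succ (succ zero))))))))))))
type:
  Eq (Vec Nat (succ (succ zero))) (vcons Nat (succ zero) (succ (succ (succ (succ (succ zero))))) (vcons Nat zero (succ (succ zero)) (vnil Nat))) (vcons Nat (succ zero) (succ (succ (succ (succ (succ zero))))) (vcons Nat zero (succ (succ zero)) (vnil Nat))) -> Nat


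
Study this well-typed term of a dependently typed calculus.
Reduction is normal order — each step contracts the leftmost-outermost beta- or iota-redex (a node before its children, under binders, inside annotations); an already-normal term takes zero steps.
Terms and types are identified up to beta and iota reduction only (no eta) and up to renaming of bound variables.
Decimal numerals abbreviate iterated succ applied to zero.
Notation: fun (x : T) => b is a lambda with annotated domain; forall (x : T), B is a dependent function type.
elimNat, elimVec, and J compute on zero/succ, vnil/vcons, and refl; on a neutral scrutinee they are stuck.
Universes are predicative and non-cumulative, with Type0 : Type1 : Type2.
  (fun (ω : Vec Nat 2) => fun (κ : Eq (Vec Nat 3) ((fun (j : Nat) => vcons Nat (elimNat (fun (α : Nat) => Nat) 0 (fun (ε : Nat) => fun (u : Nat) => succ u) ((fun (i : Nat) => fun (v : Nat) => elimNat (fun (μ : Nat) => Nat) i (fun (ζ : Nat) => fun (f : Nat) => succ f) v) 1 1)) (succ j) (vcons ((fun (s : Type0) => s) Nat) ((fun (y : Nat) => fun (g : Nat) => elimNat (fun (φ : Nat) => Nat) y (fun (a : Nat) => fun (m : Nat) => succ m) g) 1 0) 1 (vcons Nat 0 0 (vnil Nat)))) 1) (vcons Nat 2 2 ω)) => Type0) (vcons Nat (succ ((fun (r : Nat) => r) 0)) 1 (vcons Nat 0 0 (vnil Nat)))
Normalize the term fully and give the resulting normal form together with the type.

normal form:
  fun (ω : Eq (Vec Nat 3) (vcons Nat 2 2 (vcons Nat 1 1 (vcons Nat 0 0 (vnil Nat)))) (vcons Nat 2 2 (vcons Nat 1 1 (vcons Nat 0 0 (vnil Nat))))) => Type0
inferred type:
  forall (ω : Eq (Vec Nat 3) (vcons Nat 2 2 (vcons Nat 1 1 (vcons Nat 0 0 (vnil Nat)))) (vcons Nat 2 2 (vcons Nat 1 1 (vcons Nat 0 0 (vnil Nat))))), Type1


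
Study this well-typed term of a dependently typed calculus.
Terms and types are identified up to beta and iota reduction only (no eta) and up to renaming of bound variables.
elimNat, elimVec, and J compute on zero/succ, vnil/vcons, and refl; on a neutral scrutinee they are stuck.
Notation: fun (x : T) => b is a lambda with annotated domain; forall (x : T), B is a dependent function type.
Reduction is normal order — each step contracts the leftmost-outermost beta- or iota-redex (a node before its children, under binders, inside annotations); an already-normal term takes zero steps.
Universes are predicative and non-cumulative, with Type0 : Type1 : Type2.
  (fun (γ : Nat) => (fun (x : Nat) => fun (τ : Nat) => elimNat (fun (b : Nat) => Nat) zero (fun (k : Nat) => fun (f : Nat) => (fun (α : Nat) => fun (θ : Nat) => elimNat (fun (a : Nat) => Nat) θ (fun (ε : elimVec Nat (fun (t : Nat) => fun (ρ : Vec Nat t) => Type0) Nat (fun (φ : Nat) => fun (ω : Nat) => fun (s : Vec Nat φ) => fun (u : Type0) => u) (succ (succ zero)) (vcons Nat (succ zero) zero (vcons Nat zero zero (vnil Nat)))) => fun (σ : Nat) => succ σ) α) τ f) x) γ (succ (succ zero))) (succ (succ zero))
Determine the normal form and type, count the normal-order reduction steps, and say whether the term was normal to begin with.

resulting normal form:
  succ (succ (succ (succ zero)))
inferred type:
  Nat
normal-order step count: 28
started in normal form: no
first redex: a beta-redex


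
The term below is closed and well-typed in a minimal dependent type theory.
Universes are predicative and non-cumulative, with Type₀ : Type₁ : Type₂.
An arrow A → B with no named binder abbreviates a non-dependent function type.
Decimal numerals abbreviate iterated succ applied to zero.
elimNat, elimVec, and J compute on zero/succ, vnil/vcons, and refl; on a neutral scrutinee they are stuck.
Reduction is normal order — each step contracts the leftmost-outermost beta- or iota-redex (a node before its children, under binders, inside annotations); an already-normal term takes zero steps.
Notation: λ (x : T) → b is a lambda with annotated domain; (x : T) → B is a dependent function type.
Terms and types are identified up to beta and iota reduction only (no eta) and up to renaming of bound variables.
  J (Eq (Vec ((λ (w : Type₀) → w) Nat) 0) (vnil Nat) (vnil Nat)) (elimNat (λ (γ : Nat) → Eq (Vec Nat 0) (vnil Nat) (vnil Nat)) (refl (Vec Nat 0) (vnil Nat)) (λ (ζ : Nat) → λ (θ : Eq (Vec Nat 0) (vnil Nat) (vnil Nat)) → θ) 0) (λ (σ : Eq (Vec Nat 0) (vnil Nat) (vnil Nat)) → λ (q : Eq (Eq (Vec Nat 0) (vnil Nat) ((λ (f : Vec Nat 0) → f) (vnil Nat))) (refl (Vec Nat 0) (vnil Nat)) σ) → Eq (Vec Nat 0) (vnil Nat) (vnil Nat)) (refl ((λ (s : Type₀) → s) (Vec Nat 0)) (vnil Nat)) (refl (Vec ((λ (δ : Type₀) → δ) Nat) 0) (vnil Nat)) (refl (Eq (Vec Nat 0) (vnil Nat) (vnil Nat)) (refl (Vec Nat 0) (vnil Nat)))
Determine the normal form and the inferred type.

reduced normal form:
  refl (Vec Nat 0) (vnil Nat)
type:
  Eq (Vec Nat 0) (vnil Nat) (vnil Nat)


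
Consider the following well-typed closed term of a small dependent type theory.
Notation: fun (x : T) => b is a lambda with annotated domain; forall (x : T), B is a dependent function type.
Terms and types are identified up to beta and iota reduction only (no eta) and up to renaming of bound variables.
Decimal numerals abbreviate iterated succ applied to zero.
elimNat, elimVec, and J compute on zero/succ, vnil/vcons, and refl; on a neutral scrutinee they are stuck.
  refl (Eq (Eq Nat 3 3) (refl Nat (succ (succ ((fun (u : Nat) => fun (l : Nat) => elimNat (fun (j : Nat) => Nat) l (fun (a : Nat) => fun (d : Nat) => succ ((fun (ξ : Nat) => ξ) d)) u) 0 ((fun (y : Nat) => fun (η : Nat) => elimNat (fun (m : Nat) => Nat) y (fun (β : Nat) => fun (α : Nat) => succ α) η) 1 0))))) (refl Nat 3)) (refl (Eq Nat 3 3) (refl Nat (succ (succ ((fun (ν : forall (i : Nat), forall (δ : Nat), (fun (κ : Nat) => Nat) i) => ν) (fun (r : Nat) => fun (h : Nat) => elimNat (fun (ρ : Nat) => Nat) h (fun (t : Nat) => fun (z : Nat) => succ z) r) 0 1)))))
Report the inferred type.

type:
  Eq (Eq (Eq Nat 3 3) (refl Nat 3) (refl Nat 3)) (refl (Eq Nat 3 3) (refl Nat 3)) (refl (Eq Nat 3 3) (refl Nat 3))


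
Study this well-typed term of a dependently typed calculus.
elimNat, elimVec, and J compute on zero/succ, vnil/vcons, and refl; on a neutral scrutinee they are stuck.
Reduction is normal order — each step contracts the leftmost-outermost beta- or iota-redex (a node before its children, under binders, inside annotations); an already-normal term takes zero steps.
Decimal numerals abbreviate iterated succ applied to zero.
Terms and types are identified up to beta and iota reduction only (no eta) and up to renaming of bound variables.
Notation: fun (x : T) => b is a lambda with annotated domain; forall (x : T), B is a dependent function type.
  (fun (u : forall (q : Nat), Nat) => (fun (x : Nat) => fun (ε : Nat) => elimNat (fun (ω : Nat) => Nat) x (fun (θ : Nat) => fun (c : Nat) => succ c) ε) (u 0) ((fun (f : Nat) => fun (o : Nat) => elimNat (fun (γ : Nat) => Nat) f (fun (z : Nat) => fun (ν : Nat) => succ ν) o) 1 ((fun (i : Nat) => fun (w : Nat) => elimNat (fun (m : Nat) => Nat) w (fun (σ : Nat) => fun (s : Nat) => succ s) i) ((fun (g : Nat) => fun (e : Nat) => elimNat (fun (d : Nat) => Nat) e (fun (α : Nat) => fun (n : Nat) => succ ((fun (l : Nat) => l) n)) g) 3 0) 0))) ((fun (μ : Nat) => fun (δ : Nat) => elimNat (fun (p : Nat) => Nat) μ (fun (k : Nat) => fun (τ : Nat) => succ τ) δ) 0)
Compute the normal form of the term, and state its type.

resulting normal form:
  4
inferred type:
  Nat
observation: contracting a beta-redex first, the term normalizes in 58 steps.


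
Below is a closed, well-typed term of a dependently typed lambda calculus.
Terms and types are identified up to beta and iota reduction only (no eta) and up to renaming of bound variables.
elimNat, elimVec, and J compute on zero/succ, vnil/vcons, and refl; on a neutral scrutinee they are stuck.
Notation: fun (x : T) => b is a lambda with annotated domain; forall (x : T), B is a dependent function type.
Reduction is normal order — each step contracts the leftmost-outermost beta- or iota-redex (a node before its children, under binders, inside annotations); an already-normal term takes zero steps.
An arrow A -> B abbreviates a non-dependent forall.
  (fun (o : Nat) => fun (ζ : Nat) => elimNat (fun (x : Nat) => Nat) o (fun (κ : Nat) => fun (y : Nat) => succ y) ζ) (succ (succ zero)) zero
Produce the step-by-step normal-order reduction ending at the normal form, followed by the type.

normal-order reduction:
  (fun (o : Nat) => fun (ζ : Nat) => elimNat (fun (x : Nat) => Nat) o (fun (κ : Nat) => fun (y : Nat) => succ y) ζ) (succ (succ zero)) zero
  ~> (fun (o : Nat) => elimNat (fun (ζ : Nat) => Nat) (succ (succ zero)) (fun (x : Nat) => fun (κ : Nat) => succ κ) o) zero
  ~> elimNat (fun (o : Nat) => Nat) (succ (succ zero)) (fun (ζ : Nat) => fun (x : Nat) => succ x) zero
  ~> succ (succ zero)
inferred type:
  Nat


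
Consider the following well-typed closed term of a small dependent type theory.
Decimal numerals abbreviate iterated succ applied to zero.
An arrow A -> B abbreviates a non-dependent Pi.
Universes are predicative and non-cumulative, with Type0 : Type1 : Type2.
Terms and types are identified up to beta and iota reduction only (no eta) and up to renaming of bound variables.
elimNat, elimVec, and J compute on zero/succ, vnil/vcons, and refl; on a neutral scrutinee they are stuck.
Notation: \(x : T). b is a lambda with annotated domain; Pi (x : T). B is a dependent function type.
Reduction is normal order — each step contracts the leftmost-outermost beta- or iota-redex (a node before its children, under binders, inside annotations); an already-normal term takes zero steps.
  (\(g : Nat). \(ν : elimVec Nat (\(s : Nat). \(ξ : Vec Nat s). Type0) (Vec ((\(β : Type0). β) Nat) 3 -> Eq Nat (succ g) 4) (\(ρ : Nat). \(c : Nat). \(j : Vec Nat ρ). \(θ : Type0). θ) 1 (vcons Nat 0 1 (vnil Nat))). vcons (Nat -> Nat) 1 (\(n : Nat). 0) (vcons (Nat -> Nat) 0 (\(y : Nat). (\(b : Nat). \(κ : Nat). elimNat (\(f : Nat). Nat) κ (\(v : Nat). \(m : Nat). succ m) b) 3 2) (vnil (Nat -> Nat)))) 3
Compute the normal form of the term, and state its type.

reduced normal form:
  \(g : Vec Nat 3 -> Eq Nat 4 4). vcons (Nat -> Nat) 1 (\(ν : Nat). 0) (vcons (Nat -> Nat) 0 (\(s : Nat). 5) (vnil (Nat -> Nat)))
the term's type:
  (Vec Nat 3 -> Eq Nat 4 4) -> Vec (Nat -> Nat) 2
observation: reduction starts at a beta-redex, and 20 normal-order steps reach the normal form.


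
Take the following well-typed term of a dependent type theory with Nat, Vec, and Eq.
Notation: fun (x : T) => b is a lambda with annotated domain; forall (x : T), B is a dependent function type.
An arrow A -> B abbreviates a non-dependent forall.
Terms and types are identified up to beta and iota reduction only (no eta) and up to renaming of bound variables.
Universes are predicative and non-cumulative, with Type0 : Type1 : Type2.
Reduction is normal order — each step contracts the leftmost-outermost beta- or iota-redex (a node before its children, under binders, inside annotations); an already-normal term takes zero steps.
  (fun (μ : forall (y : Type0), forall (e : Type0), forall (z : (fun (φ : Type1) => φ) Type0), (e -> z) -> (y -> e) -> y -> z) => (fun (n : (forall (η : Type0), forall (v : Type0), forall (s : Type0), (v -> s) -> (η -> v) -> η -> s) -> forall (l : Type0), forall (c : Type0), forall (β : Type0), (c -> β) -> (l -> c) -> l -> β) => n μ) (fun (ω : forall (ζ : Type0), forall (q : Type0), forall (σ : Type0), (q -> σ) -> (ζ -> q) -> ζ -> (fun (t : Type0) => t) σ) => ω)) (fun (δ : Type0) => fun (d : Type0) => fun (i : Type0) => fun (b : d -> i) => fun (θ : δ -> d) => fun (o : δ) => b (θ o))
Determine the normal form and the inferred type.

normal form:
  fun (μ : Type0) => fun (y : Type0) => fun (e : Type0) => fun (z : y -> e) => fun (φ : μ -> y) => fun (n : μ) => z (φ n)
type:
  forall (μ : Type0), forall (y : Type0), forall (e : Type0), (y -> e) -> (μ -> y) -> μ -> e


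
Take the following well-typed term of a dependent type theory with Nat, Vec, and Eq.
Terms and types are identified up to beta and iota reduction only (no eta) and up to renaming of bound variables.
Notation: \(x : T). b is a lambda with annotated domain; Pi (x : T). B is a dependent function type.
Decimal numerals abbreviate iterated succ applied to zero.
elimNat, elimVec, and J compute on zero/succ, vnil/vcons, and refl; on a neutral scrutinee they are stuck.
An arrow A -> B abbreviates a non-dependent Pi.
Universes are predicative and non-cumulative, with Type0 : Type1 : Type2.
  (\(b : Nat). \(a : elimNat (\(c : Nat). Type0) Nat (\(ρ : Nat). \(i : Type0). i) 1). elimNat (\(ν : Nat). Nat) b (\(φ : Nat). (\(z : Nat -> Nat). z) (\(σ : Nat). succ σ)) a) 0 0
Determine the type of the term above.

the term's type:
  Nat


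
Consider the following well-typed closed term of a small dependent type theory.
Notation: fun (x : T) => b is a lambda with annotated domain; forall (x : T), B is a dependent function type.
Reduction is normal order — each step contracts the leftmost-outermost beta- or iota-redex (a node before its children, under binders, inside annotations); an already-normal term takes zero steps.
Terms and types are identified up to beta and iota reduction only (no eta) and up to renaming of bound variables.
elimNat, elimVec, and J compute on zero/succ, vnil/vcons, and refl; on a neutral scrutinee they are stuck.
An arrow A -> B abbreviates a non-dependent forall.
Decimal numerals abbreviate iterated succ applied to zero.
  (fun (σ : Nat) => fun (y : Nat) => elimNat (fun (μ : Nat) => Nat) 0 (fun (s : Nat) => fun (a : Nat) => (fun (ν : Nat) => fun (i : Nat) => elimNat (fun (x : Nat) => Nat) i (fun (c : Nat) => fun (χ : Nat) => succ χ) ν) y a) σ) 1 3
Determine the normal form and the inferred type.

resulting normal form:
  3
inferred type:
  Nat


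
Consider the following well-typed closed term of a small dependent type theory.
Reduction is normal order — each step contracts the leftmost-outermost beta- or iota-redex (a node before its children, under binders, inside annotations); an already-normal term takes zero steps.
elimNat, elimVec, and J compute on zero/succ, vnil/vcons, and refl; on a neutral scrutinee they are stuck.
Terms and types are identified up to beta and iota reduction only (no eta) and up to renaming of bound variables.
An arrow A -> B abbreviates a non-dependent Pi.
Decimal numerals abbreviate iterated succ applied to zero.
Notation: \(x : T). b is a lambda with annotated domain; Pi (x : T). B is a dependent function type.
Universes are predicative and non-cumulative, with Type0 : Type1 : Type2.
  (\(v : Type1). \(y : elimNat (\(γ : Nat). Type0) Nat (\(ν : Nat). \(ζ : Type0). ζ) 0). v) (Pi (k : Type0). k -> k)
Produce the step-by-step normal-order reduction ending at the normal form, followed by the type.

normal-order reduction sequence:
  (\(v : Type1). \(y : elimNat (\(γ : Nat). Type0) Nat (\(ν : Nat). \(ζ : Type0). ζ) 0). v) (Pi (k : Type0). k -> k)
  ~> \(v : elimNat (\(y : Nat). Type0) Nat (\(γ : Nat). \(ν : Type0). ν) 0). Pi (ζ : Type0). ζ -> ζ
  ~> \(v : Nat). Pi (y : Type0). y -> y
the term's type:
  Nat -> Type1


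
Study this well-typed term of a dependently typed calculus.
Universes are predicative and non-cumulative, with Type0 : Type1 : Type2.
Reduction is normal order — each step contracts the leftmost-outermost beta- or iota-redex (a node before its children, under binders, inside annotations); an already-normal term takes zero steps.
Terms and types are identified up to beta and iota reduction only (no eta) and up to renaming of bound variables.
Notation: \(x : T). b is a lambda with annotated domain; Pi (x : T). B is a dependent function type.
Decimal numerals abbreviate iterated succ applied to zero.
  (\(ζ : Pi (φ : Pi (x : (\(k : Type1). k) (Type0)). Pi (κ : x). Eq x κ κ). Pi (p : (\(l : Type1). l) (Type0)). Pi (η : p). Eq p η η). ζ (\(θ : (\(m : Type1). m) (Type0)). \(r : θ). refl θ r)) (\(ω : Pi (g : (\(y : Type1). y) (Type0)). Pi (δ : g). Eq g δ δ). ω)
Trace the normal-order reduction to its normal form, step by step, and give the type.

reduction (normal order):
  (\(ζ : Pi (φ : Pi (x : (\(k : Type1). k) (Type0)). Pi (κ : x). Eq x κ κ). Pi (p : (\(l : Type1). l) (Type0)). Pi (η : p). Eq p η η). ζ (\(θ : (\(m : Type1). m) (Type0)). \(r : θ). refl θ r)) (\(ω : Pi (g : (\(y : Type1). y) (Type0)). Pi (δ : g). Eq g δ δ). ω)
  ~> (\(ζ : Pi (φ : (\(x : Type1). x) (Type0)). Pi (k : φ). Eq φ k k). ζ) (\(κ : (\(p : Type1). p) (Type0)). \(l : κ). refl κ l)
  ~> \(ζ : (\(φ : Type1). φ) (Type0)). \(x : ζ). refl ζ x
  ~> \(ζ : Type0). \(φ : ζ). refl ζ φ
type:
  Pi (ζ : Type0). Pi (φ : ζ). Eq ζ φ φ


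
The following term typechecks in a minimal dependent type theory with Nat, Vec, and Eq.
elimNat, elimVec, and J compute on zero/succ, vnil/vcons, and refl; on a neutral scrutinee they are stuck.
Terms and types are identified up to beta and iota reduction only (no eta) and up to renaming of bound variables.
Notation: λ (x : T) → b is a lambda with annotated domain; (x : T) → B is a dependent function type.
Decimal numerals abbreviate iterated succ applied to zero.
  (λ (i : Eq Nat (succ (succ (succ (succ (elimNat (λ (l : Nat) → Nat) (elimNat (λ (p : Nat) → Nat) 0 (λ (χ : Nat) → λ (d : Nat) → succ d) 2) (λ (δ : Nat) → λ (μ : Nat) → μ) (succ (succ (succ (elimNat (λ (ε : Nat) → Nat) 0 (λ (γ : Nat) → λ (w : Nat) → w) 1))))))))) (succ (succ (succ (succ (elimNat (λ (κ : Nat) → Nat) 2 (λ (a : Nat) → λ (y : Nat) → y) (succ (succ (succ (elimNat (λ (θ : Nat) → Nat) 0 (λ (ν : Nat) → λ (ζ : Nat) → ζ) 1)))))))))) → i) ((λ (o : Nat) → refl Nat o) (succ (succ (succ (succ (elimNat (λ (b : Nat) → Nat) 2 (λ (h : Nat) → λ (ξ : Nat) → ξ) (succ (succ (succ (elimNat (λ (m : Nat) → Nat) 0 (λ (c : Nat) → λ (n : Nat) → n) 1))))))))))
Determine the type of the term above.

inferred type:
  Eq Nat 6 6


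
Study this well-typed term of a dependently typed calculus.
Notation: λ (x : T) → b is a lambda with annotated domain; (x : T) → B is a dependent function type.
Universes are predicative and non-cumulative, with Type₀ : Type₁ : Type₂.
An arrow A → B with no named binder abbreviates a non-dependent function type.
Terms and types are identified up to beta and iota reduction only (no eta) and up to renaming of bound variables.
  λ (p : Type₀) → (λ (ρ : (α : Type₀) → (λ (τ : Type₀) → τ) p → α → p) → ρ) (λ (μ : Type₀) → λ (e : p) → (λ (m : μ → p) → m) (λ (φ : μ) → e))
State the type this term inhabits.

inferred type:
  (p : Type₀) → (ρ : Type₀) → p → ρ → p


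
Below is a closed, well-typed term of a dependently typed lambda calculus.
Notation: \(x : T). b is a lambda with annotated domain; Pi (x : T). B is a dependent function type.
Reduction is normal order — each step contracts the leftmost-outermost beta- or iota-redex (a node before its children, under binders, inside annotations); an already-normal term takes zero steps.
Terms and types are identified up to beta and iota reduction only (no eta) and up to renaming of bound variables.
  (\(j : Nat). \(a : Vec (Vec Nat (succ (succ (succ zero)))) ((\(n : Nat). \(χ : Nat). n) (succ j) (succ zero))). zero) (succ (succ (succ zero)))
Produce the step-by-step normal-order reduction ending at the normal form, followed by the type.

reduction (normal order):
  (\(j : Nat). \(a : Vec (Vec Nat (succ (succ (succ zero)))) ((\(n : Nat). \(χ : Nat). n) (succ j) (succ zero))). zero) (succ (succ (succ zero)))
  ~> \(j : Vec (Vec Nat (succ (succ (succ zero)))) ((\(a : Nat). \(n : Nat). a) (succ (succ (succ (succ zero)))) (succ zero))). zero
  ~> \(j : Vec (Vec Nat (succ (succ (succ zero)))) ((\(a : Nat). succ (succ (succ (succ zero)))) (succ zero))). zero
  ~> \(j : Vec (Vec Nat (succ (succ (succ zero)))) (succ (succ (succ (succ zero))))). zero
the term's type:
  Pi (j : Vec (Vec Nat (succ (succ (succ zero)))) (succ (succ (succ (succ zero))))). Nat


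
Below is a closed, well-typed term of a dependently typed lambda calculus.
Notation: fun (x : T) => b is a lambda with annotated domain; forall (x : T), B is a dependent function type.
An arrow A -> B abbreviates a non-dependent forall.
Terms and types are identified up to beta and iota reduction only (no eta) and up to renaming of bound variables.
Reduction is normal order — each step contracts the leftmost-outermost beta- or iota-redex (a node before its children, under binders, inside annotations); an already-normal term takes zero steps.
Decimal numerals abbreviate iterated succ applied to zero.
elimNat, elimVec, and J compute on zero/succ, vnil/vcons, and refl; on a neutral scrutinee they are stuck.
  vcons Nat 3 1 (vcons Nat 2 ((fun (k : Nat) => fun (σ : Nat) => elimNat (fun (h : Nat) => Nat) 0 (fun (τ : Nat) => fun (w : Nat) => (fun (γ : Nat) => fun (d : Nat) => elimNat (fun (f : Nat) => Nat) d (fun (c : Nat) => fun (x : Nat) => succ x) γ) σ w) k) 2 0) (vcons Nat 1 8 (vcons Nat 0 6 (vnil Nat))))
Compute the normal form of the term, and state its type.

normal form:
  vcons Nat 3 1 (vcons Nat 2 0 (vcons Nat 1 8 (vcons Nat 0 6 (vnil Nat))))
inferred type:
  Vec Nat 4
observation: reduction starts at a beta-redex, and 15 normal-order steps reach the normal form.


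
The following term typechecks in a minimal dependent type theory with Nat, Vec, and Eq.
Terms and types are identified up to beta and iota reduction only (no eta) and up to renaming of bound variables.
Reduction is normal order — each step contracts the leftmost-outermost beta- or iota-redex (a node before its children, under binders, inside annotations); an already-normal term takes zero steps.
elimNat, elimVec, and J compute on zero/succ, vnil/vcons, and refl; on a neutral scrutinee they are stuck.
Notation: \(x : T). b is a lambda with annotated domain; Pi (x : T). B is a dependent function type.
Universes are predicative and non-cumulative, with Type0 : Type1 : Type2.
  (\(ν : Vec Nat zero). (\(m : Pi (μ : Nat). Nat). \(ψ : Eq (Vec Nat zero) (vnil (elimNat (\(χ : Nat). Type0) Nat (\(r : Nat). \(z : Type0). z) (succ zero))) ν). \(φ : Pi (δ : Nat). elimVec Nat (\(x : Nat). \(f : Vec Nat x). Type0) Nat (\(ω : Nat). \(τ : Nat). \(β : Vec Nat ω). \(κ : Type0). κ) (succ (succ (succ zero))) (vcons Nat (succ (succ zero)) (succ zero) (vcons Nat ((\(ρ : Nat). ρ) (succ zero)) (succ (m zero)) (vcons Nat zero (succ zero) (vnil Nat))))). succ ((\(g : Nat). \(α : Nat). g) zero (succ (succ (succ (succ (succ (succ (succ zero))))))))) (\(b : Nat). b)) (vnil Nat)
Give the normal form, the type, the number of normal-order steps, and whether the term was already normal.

reduced normal form:
  \(ν : Eq (Vec Nat zero) (vnil Nat) (vnil Nat)). \(m : Pi (μ : Nat). Nat). succ zero
type:
  Pi (ν : Eq (Vec Nat zero) (vnil Nat) (vnil Nat)). Pi (m : Pi (μ : Nat). Nat). Nat
normal-order step count: 24
already normal: no
first contracted redex: a beta-redex


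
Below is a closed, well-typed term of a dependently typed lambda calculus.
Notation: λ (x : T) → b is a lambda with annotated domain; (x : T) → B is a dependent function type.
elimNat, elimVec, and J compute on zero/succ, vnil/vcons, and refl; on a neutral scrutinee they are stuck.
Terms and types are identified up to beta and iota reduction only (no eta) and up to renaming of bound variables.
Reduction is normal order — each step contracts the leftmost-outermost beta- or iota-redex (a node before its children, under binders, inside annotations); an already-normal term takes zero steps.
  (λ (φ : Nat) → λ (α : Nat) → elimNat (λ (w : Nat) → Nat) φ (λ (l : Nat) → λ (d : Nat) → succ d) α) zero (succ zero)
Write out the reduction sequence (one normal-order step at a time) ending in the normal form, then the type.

reduction (normal order):
  (λ (φ : Nat) → λ (α : Nat) → elimNat (λ (w : Nat) → Nat) φ (λ (l : Nat) → λ (d : Nat) → succ d) α) zero (succ zero)
  ~> (λ (φ : Nat) → elimNat (λ (α : Nat) → Nat) zero (λ (w : Nat) → λ (l : Nat) → succ l) φ) (succ zero)
  ~> elimNat (λ (φ : Nat) → Nat) zero (λ (α : Nat) → λ (w : Nat) → succ w) (succ zero)
  ~> (λ (φ : Nat) → λ (α : Nat) → succ α) zero (elimNat (λ (w : Nat) → Nat) zero (λ (l : Nat) → λ (d : Nat) → succ d) zero)
  ~> (λ (φ : Nat) → succ φ) (elimNat (λ (α : Nat) → Nat) zero (λ (w : Nat) → λ (l : Nat) → succ l) zero)
  ~> succ (elimNat (λ (φ : Nat) → Nat) zero (λ (α : Nat) → λ (w : Nat) → succ w) zero)
  ~> succ zero
inferred type:
  Nat
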